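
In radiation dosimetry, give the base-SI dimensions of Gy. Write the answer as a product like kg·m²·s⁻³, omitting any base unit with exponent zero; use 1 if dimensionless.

Gy = m²·s⁻².

m²·s⁻²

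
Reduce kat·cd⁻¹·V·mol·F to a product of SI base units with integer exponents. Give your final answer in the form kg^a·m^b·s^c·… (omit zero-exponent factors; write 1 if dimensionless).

A·mol²·cd⁻¹

kat = mol/s = s⁻¹·mol (catalytic activity).
V = W/A (potential = power per current),
    = kg·m²·s⁻³·A⁻¹.
F = C/V (capacitance = charge per voltage),
    = A·s/(kg·m²·s⁻³·A⁻¹) (substituting C and V),
    = kg⁻¹·m⁻²·s⁴·A².
Combining: kat·cd⁻¹·V·mol·F = (s⁻¹·mol) · cd⁻¹ · (kg·m²·s⁻³·A⁻¹) · mol · (kg⁻¹·m⁻²·s⁴·A²) = A·mol²·cd⁻¹.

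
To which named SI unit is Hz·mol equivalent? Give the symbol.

kat

Hz = s⁻¹.
Combining: Hz·mol = s⁻¹ · mol = s⁻¹·mol.
s⁻¹·mol is the base-SI form of the katal.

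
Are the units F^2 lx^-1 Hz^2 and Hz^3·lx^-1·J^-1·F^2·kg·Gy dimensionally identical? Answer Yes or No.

No

Left side:
  F = C/V (capacitance = charge per voltage),
      = A·s/(kg·m²·s⁻³·A⁻¹) (substituting C and V),
      = kg⁻¹·m⁻²·s⁴·A².
  So F² = kg⁻²·m⁻⁴·s⁸·A⁴.
  lx = lm/m² (illuminance = luminous flux per area),
      = m⁻²·cd.
  So lx⁻¹ = m²·cd⁻¹.
  Hz = 1/s = s⁻¹ (frequency is cycles per second).
  So Hz² = s⁻².
  Combining: F²·lx⁻¹·Hz² = (kg⁻²·m⁻⁴·s⁸·A⁴) · (m²·cd⁻¹) · s⁻² = kg⁻²·m⁻²·s⁶·A⁴·cd⁻¹.
Right side:
  Hz = s⁻¹.
  So Hz³ = s⁻³.
  lx = m⁻²·cd.
  So lx⁻¹ = m²·cd⁻¹.
  J = kg·m²·s⁻².
  So J⁻¹ = kg⁻¹·m⁻²·s².
  F = kg⁻¹·m⁻²·s⁴·A².
  So F² = kg⁻²·m⁻⁴·s⁸·A⁴.
  Gy = m²·s⁻².
  Combining: Hz³·lx⁻¹·J⁻¹·F²·kg·Gy = s⁻³ · (m²·cd⁻¹) · (kg⁻¹·m⁻²·s²) · (kg⁻²·m⁻⁴·s⁸·A⁴) · kg · (m²·s⁻²) = kg⁻²·m⁻²·s⁵·A⁴·cd⁻¹.
Left is kg⁻²·m⁻²·s⁶·A⁴·cd⁻¹; right is kg⁻²·m⁻²·s⁵·A⁴·cd⁻¹ — different.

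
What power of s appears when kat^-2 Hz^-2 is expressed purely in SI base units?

4

kat = s⁻¹·mol.
So kat⁻² = s²·mol⁻².
Hz = s⁻¹.
So Hz⁻² = s².
Combining: kat⁻²·Hz⁻² = (s²·mol⁻²) · s² = s⁴·mol⁻².
The exponent of s is 4.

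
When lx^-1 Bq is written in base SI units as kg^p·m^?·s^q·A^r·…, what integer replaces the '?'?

2

lx = lm/m² (illuminance = luminous flux per area),
    = m⁻²·cd.
So lx⁻¹ = m²·cd⁻¹.
Bq = 1/s = s⁻¹ (activity is decays per second).
Combining: lx⁻¹·Bq = (m²·cd⁻¹) · s⁻¹ = m²·s⁻¹·cd⁻¹.
The exponent of m is 2.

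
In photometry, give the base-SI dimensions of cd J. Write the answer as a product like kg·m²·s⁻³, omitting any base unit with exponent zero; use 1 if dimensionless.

kg·m²·s⁻²·cd

J = kg·m²·s⁻².
Combining: cd·J = cd · (kg·m²·s⁻²) = kg·m²·s⁻²·cd.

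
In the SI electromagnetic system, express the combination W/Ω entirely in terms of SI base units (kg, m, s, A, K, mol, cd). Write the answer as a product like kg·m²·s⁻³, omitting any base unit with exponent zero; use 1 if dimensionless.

W = J/s (power = energy per time),
    = kg·m²·s⁻³.
Ω = V/A (resistance = voltage per current),
    = kg·m²·s⁻³·A⁻².
So Ω⁻¹ = kg⁻¹·m⁻²·s³·A².
Combining: W·Ω⁻¹ = (kg·m²·s⁻³) · (kg⁻¹·m⁻²·s³·A²) = A².

A²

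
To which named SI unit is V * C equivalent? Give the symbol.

J

V = kg·m²·s⁻³·A⁻¹.
C = s·A.
Combining: V·C = (kg·m²·s⁻³·A⁻¹) · (s·A) = kg·m²·s⁻².
kg·m²·s⁻² is the base-SI form of the joule.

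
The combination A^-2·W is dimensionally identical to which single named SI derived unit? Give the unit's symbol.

W = J/s (power = energy per time),
    = kg·m²·s⁻³.
Combining: A⁻²·W = A⁻² · (kg·m²·s⁻³) = kg·m²·s⁻³·A⁻².
kg·m²·s⁻³·A⁻² is the base-SI form of the ohm.

Ω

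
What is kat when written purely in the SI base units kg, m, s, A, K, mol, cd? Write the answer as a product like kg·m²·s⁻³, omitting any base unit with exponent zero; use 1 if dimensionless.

kat = s⁻¹·mol.

s⁻¹·mol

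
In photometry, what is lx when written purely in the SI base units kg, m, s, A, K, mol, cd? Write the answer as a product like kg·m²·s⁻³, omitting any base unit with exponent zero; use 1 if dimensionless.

lx = lm/m² (illuminance = luminous flux per area),
    = m⁻²·cd.

m⁻²·cd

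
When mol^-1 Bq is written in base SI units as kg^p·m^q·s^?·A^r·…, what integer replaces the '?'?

-1

Bq = s⁻¹.
Combining: mol⁻¹·Bq = mol⁻¹ · s⁻¹ = s⁻¹·mol⁻¹.
The exponent of s is -1.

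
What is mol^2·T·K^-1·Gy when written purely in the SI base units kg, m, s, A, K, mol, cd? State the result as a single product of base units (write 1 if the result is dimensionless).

T = kg·s⁻²·A⁻¹.
Gy = m²·s⁻².
Combining: mol²·T·K⁻¹·Gy = mol² · (kg·s⁻²·A⁻¹) · K⁻¹ · (m²·s⁻²) = kg·m²·s⁻⁴·A⁻¹·K⁻¹·mol².

kg·m²·s⁻⁴·A⁻¹·K⁻¹·mol²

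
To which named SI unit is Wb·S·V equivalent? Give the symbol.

Wb = V·s (flux: a volt is a weber per second),
    = kg·m²·s⁻²·A⁻¹.
S = 1/Ω (conductance is reciprocal resistance),
    = kg⁻¹·m⁻²·s³·A².
V = W/A (potential = power per current),
    = kg·m²·s⁻³·A⁻¹.
Combining: Wb·S·V = (kg·m²·s⁻²·A⁻¹) · (kg⁻¹·m⁻²·s³·A²) · (kg·m²·s⁻³·A⁻¹) = kg·m²·s⁻².
kg·m²·s⁻² is the base-SI form of the joule.

J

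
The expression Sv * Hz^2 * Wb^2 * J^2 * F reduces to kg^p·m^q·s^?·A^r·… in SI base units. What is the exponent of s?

-8

Sv = J/kg (equivalent dose = energy per mass),
    = m²·s⁻².
Hz = 1/s = s⁻¹ (frequency is cycles per second).
So Hz² = s⁻².
Wb = V·s (flux: a volt is a weber per second),
    = kg·m²·s⁻²·A⁻¹.
So Wb² = kg²·m⁴·s⁻⁴·A⁻².
J = N·m (work = force × distance),
    = kg·m²·s⁻².
So J² = kg²·m⁴·s⁻⁴.
F = C/V (capacitance = charge per voltage),
    = A·s/(kg·m²·s⁻³·A⁻¹) (substituting C and V),
    = kg⁻¹·m⁻²·s⁴·A².
Combining: Sv·Hz²·Wb²·J²·F = (m²·s⁻²) · s⁻² · (kg²·m⁴·s⁻⁴·A⁻²) · (kg²·m⁴·s⁻⁴) · (kg⁻¹·m⁻²·s⁴·A²) = kg³·m⁸·s⁻⁸.
The exponent of s is -8.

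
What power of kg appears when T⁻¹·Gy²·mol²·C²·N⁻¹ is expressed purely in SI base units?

-2

T = Wb/m² (flux density = flux per area),
    = kg·s⁻²·A⁻¹.
So T⁻¹ = kg⁻¹·s²·A.
Gy = J/kg (absorbed dose = energy per mass),
    = m²·s⁻².
So Gy² = m⁴·s⁻⁴.
C = A·s = s·A (charge = current × time).
So C² = s²·A².
N = kg·m/s² = kg·m·s⁻² (force = mass × acceleration).
So N⁻¹ = kg⁻¹·m⁻¹·s².
Combining: T⁻¹·Gy²·mol²·C²·N⁻¹ = (kg⁻¹·s²·A) · (m⁴·s⁻⁴) · mol² · (s²·A²) · (kg⁻¹·m⁻¹·s²) = kg⁻²·m³·s²·A³·mol².
The exponent of kg is -2.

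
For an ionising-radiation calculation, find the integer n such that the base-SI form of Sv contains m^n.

2

Sv = J/kg (equivalent dose = energy per mass),
    = m²·s⁻².
The exponent of m is 2.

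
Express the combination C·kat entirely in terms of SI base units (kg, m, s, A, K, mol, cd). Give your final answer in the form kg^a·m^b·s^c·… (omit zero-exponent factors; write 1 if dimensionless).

C = s·A.
kat = s⁻¹·mol.
Combining: C·kat = (s·A) · (s⁻¹·mol) = A·mol.

A·mol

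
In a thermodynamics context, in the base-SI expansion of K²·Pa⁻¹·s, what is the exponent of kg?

Pa = kg·m⁻¹·s⁻².
So Pa⁻¹ = kg⁻¹·m·s².
Combining: K²·Pa⁻¹·s = K² · (kg⁻¹·m·s²) · s = kg⁻¹·m·s³·K².
The exponent of kg is -1.

-1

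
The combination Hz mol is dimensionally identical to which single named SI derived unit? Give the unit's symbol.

Hz = 1/s = s⁻¹ (frequency is cycles per second).
Combining: Hz·mol = s⁻¹ · mol = s⁻¹·mol.
s⁻¹·mol is the base-SI form of the katal.

kat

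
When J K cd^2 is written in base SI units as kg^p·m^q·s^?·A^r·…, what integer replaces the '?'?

J = kg·m²·s⁻².
Combining: J·K·cd² = (kg·m²·s⁻²) · K · cd² = kg·m²·s⁻²·K·cd².
The exponent of s is -2.

-2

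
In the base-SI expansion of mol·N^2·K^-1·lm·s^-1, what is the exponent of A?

N = kg·m·s⁻².
So N² = kg²·m²·s⁻⁴.
lm = cd.
Combining: mol·N²·K⁻¹·lm·s⁻¹ = mol · (kg²·m²·s⁻⁴) · K⁻¹ · cd · s⁻¹ = kg²·m²·s⁻⁵·K⁻¹·mol·cd.
The exponent of A is 0.

0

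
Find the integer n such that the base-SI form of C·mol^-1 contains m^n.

0

C = A·s = s·A (charge = current × time).
Combining: C·mol⁻¹ = (s·A) · mol⁻¹ = s·A·mol⁻¹.
The exponent of m is 0.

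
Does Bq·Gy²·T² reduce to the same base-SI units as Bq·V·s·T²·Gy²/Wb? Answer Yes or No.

Left side:
  Bq = 1/s = s⁻¹ (activity is decays per second).
  Gy = J/kg (absorbed dose = energy per mass),
      = m²·s⁻².
  So Gy² = m⁴·s⁻⁴.
  T = Wb/m² (flux density = flux per area),
      = kg·s⁻²·A⁻¹.
  So T² = kg²·s⁻⁴·A⁻².
  Combining: Bq·Gy²·T² = s⁻¹ · (m⁴·s⁻⁴) · (kg²·s⁻⁴·A⁻²) = kg²·m⁴·s⁻⁹·A⁻².
Right side:
  Bq = s⁻¹.
  V = kg·m²·s⁻³·A⁻¹.
  Wb = kg·m²·s⁻²·A⁻¹.
  So Wb⁻¹ = kg⁻¹·m⁻²·s²·A.
  T = kg·s⁻²·A⁻¹.
  So T² = kg²·s⁻⁴·A⁻².
  Gy = m²·s⁻².
  So Gy² = m⁴·s⁻⁴.
  Combining: Bq·V·s·Wb⁻¹·T²·Gy² = s⁻¹ · (kg·m²·s⁻³·A⁻¹) · s · (kg⁻¹·m⁻²·s²·A) · (kg²·s⁻⁴·A⁻²) · (m⁴·s⁻⁴) = kg²·m⁴·s⁻⁹·A⁻².
Both reduce to kg²·m⁴·s⁻⁹·A⁻².

Yes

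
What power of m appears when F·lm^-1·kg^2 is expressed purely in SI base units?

-2

F = kg⁻¹·m⁻²·s⁴·A².
lm = cd.
So lm⁻¹ = cd⁻¹.
Combining: F·lm⁻¹·kg² = (kg⁻¹·m⁻²·s⁴·A²) · cd⁻¹ · kg² = kg·m⁻²·s⁴·A²·cd⁻¹.
The exponent of m is -2.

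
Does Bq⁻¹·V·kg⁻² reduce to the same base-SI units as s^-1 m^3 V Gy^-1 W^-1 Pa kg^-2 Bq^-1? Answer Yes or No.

Left side:
  Bq = 1/s = s⁻¹ (activity is decays per second).
  So Bq⁻¹ = s.
  V = W/A (potential = power per current),
      = kg·m²·s⁻³·A⁻¹.
  Combining: Bq⁻¹·V·kg⁻² = s · (kg·m²·s⁻³·A⁻¹) · kg⁻² = kg⁻¹·m²·s⁻²·A⁻¹.
Right side:
  V = kg·m²·s⁻³·A⁻¹.
  Gy = m²·s⁻².
  So Gy⁻¹ = m⁻²·s².
  W = kg·m²·s⁻³.
  So W⁻¹ = kg⁻¹·m⁻²·s³.
  Pa = kg·m⁻¹·s⁻².
  Bq = s⁻¹.
  So Bq⁻¹ = s.
  Combining: s⁻¹·m³·V·Gy⁻¹·W⁻¹·Pa·kg⁻²·Bq⁻¹ = s⁻¹ · m³ · (kg·m²·s⁻³·A⁻¹) · (m⁻²·s²) · (kg⁻¹·m⁻²·s³) · (kg·m⁻¹·s⁻²) · kg⁻² · s = kg⁻¹·A⁻¹.
Left is kg⁻¹·m²·s⁻²·A⁻¹; right is kg⁻¹·A⁻¹ — different.

No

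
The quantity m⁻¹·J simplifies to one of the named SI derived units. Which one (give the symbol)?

J = kg·m²·s⁻².
Combining: m⁻¹·J = m⁻¹ · (kg·m²·s⁻²) = kg·m·s⁻².
kg·m·s⁻² is the base-SI form of the newton.

N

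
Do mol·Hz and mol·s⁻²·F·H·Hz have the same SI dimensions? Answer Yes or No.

Yes

Left side:
  Hz = 1/s = s⁻¹ (frequency is cycles per second).
  Combining: mol·Hz = mol · s⁻¹ = s⁻¹·mol.
Right side:
  F = C/V (capacitance = charge per voltage),
      = A·s/(kg·m²·s⁻³·A⁻¹) (substituting C and V),
      = kg⁻¹·m⁻²·s⁴·A².
  H = Wb/A (inductance = flux per current),
      = kg·m²·s⁻²·A⁻².
  Hz = 1/s = s⁻¹ (frequency is cycles per second).
  Combining: mol·s⁻²·F·H·Hz = mol · s⁻² · (kg⁻¹·m⁻²·s⁴·A²) · (kg·m²·s⁻²·A⁻²) · s⁻¹ = s⁻¹·mol.
Both reduce to s⁻¹·mol.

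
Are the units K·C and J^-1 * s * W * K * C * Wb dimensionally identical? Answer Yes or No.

No

Left side:
  C = s·A.
  Combining: K·C = K · (s·A) = s·A·K.
Right side:
  J = N·m (work = force × distance),
      = kg·m²·s⁻².
  So J⁻¹ = kg⁻¹·m⁻²·s².
  W = J/s (power = energy per time),
      = kg·m²·s⁻³.
  C = A·s = s·A (charge = current × time).
  Wb = V·s (flux: a volt is a weber per second),
      = kg·m²·s⁻²·A⁻¹.
  Combining: J⁻¹·s·W·K·C·Wb = (kg⁻¹·m⁻²·s²) · s · (kg·m²·s⁻³) · K · (s·A) · (kg·m²·s⁻²·A⁻¹) = kg·m²·s⁻¹·K.
Left is s·A·K; right is kg·m²·s⁻¹·K — different.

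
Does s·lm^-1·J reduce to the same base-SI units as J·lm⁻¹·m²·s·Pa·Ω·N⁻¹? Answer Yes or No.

No

Left side:
  lm = cd·sr = cd (luminous flux; sr is dimensionless).
  So lm⁻¹ = cd⁻¹.
  J = N·m (work = force × distance),
      = kg·m²·s⁻².
  Combining: s·lm⁻¹·J = s · cd⁻¹ · (kg·m²·s⁻²) = kg·m²·s⁻¹·cd⁻¹.
Right side:
  J = kg·m²·s⁻².
  lm = cd.
  So lm⁻¹ = cd⁻¹.
  Pa = kg·m⁻¹·s⁻².
  Ω = kg·m²·s⁻³·A⁻².
  N = kg·m·s⁻².
  So N⁻¹ = kg⁻¹·m⁻¹·s².
  Combining: J·lm⁻¹·m²·s·Pa·Ω·N⁻¹ = (kg·m²·s⁻²) · cd⁻¹ · m² · s · (kg·m⁻¹·s⁻²) · (kg·m²·s⁻³·A⁻²) · (kg⁻¹·m⁻¹·s²) = kg²·m⁴·s⁻⁴·A⁻²·cd⁻¹.
Left is kg·m²·s⁻¹·cd⁻¹; right is kg²·m⁴·s⁻⁴·A⁻²·cd⁻¹ — different.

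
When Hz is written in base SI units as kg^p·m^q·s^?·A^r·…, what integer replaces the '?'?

Hz = 1/s = s⁻¹ (frequency is cycles per second).
The exponent of s is -1.

-1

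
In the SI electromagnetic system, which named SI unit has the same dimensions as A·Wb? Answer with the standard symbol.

J

Wb = V·s (flux: a volt is a weber per second),
    = kg·m²·s⁻²·A⁻¹.
Combining: A·Wb = A · (kg·m²·s⁻²·A⁻¹) = kg·m²·s⁻².
kg·m²·s⁻² is the base-SI form of the joule.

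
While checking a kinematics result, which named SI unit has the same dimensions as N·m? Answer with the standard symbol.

J

N = kg·m/s² = kg·m·s⁻² (force = mass × acceleration).
Combining: N·m = (kg·m·s⁻²) · m = kg·m²·s⁻².
kg·m²·s⁻² is the base-SI form of the joule.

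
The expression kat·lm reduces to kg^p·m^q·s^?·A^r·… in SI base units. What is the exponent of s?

kat = mol/s = s⁻¹·mol (catalytic activity).
lm = cd·sr = cd (luminous flux; sr is dimensionless).
Combining: kat·lm = (s⁻¹·mol) · cd = s⁻¹·mol·cd.
The exponent of s is -1.

-1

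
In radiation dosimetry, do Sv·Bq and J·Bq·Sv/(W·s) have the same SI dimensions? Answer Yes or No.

Left side:
  Sv = J/kg (equivalent dose = energy per mass),
      = m²·s⁻².
  Bq = 1/s = s⁻¹ (activity is decays per second).
  Combining: Sv·Bq = (m²·s⁻²) · s⁻¹ = m²·s⁻³.
Right side:
  W = J/s (power = energy per time),
      = kg·m²·s⁻³.
  So W⁻¹ = kg⁻¹·m⁻²·s³.
  J = N·m (work = force × distance),
      = kg·m²·s⁻².
  Bq = 1/s = s⁻¹ (activity is decays per second).
  Sv = J/kg (equivalent dose = energy per mass),
      = m²·s⁻².
  Combining: W⁻¹·J·Bq·s⁻¹·Sv = (kg⁻¹·m⁻²·s³) · (kg·m²·s⁻²) · s⁻¹ · s⁻¹ · (m²·s⁻²) = m²·s⁻³.
Both reduce to m²·s⁻³.

Yes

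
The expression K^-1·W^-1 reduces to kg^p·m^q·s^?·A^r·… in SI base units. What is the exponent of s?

3

W = J/s (power = energy per time),
    = kg·m²·s⁻³.
So W⁻¹ = kg⁻¹·m⁻²·s³.
Combining: K⁻¹·W⁻¹ = K⁻¹ · (kg⁻¹·m⁻²·s³) = kg⁻¹·m⁻²·s³·K⁻¹.
The exponent of s is 3.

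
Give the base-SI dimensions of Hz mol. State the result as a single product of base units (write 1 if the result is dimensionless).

Hz = 1/s = s⁻¹ (frequency is cycles per second).
Combining: Hz·mol = s⁻¹ · mol = s⁻¹·mol.

s⁻¹·mol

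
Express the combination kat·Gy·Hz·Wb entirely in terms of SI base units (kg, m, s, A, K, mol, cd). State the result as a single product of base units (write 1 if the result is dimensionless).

kg·m⁴·s⁻⁶·A⁻¹·mol

kat = mol/s = s⁻¹·mol (catalytic activity).
Gy = J/kg (absorbed dose = energy per mass),
    = m²·s⁻².
Hz = 1/s = s⁻¹ (frequency is cycles per second).
Wb = V·s (flux: a volt is a weber per second),
    = kg·m²·s⁻²·A⁻¹.
Combining: kat·Gy·Hz·Wb = (s⁻¹·mol) · (m²·s⁻²) · s⁻¹ · (kg·m²·s⁻²·A⁻¹) = kg·m⁴·s⁻⁶·A⁻¹·mol.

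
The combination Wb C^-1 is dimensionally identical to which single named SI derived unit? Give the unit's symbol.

Wb = kg·m²·s⁻²·A⁻¹.
C = s·A.
So C⁻¹ = s⁻¹·A⁻¹.
Combining: Wb·C⁻¹ = (kg·m²·s⁻²·A⁻¹) · (s⁻¹·A⁻¹) = kg·m²·s⁻³·A⁻².
kg·m²·s⁻³·A⁻² is the base-SI form of the ohm.

Ω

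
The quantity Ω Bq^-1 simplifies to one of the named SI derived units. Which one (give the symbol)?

H

Ω = kg·m²·s⁻³·A⁻².
Bq = s⁻¹.
So Bq⁻¹ = s.
Combining: Ω·Bq⁻¹ = (kg·m²·s⁻³·A⁻²) · s = kg·m²·s⁻²·A⁻².
kg·m²·s⁻²·A⁻² is the base-SI form of the henry.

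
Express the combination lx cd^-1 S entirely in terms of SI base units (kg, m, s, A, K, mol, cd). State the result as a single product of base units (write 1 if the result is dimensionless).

kg⁻¹·m⁻⁴·s³·A²

lx = lm/m² (illuminance = luminous flux per area),
    = m⁻²·cd.
S = 1/Ω (conductance is reciprocal resistance),
    = kg⁻¹·m⁻²·s³·A².
Combining: lx·cd⁻¹·S = (m⁻²·cd) · cd⁻¹ · (kg⁻¹·m⁻²·s³·A²) = kg⁻¹·m⁻⁴·s³·A².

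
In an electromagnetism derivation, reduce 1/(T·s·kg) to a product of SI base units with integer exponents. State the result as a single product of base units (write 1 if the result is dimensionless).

T = Wb/m² (flux density = flux per area),
    = kg·s⁻²·A⁻¹.
So T⁻¹ = kg⁻¹·s²·A.
Combining: T⁻¹·s⁻¹·kg⁻¹ = (kg⁻¹·s²·A) · s⁻¹ · kg⁻¹ = kg⁻²·s·A.

kg⁻²·s·A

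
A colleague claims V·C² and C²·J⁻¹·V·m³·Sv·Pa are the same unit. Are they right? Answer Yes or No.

Left side:
  V = W/A (potential = power per current),
      = kg·m²·s⁻³·A⁻¹.
  C = A·s = s·A (charge = current × time).
  So C² = s²·A².
  Combining: V·C² = (kg·m²·s⁻³·A⁻¹) · (s²·A²) = kg·m²·s⁻¹·A.
Right side:
  C = A·s = s·A (charge = current × time).
  So C² = s²·A².
  J = N·m (work = force × distance),
      = kg·m²·s⁻².
  So J⁻¹ = kg⁻¹·m⁻²·s².
  V = W/A (potential = power per current),
      = kg·m²·s⁻³·A⁻¹.
  Sv = J/kg (equivalent dose = energy per mass),
      = m²·s⁻².
  Pa = N/m² (pressure = force per area),
      = kg·m⁻¹·s⁻².
  Combining: C²·J⁻¹·V·m³·Sv·Pa = (s²·A²) · (kg⁻¹·m⁻²·s²) · (kg·m²·s⁻³·A⁻¹) · m³ · (m²·s⁻²) · (kg·m⁻¹·s⁻²) = kg·m⁴·s⁻³·A.
Left is kg·m²·s⁻¹·A; right is kg·m⁴·s⁻³·A — different.

No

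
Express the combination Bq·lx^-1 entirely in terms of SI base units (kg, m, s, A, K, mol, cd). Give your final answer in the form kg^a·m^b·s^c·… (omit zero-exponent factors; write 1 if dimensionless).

Bq = 1/s = s⁻¹ (activity is decays per second).
lx = lm/m² (illuminance = luminous flux per area),
    = m⁻²·cd.
So lx⁻¹ = m²·cd⁻¹.
Combining: Bq·lx⁻¹ = s⁻¹ · (m²·cd⁻¹) = m²·s⁻¹·cd⁻¹.

m²·s⁻¹·cd⁻¹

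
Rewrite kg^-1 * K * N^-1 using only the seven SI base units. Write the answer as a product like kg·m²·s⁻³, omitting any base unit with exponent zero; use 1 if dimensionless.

N = kg·m·s⁻².
So N⁻¹ = kg⁻¹·m⁻¹·s².
Combining: kg⁻¹·K·N⁻¹ = kg⁻¹ · K · (kg⁻¹·m⁻¹·s²) = kg⁻²·m⁻¹·s²·K.

kg⁻²·m⁻¹·s²·K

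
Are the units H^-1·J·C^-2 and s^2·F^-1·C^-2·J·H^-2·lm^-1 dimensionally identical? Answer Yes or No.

Left side:
  H = kg·m²·s⁻²·A⁻².
  So H⁻¹ = kg⁻¹·m⁻²·s²·A².
  J = kg·m²·s⁻².
  C = s·A.
  So C⁻² = s⁻²·A⁻².
  Combining: H⁻¹·J·C⁻² = (kg⁻¹·m⁻²·s²·A²) · (kg·m²·s⁻²) · (s⁻²·A⁻²) = s⁻².
Right side:
  F = kg⁻¹·m⁻²·s⁴·A².
  So F⁻¹ = kg·m²·s⁻⁴·A⁻².
  C = s·A.
  So C⁻² = s⁻²·A⁻².
  J = kg·m²·s⁻².
  H = kg·m²·s⁻²·A⁻².
  So H⁻² = kg⁻²·m⁻⁴·s⁴·A⁴.
  lm = cd.
  So lm⁻¹ = cd⁻¹.
  Combining: s²·F⁻¹·C⁻²·J·H⁻²·lm⁻¹ = s² · (kg·m²·s⁻⁴·A⁻²) · (s⁻²·A⁻²) · (kg·m²·s⁻²) · (kg⁻²·m⁻⁴·s⁴·A⁴) · cd⁻¹ = s⁻²·cd⁻¹.
Left is s⁻²; right is s⁻²·cd⁻¹ — different.

No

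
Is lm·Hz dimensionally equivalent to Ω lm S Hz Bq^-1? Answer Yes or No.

No

Left side:
  lm = cd·sr = cd (luminous flux; sr is dimensionless).
  Hz = 1/s = s⁻¹ (frequency is cycles per second).
  Combining: lm·Hz = cd · s⁻¹ = s⁻¹·cd.
Right side:
  Ω = V/A (resistance = voltage per current),
      = kg·m²·s⁻³·A⁻².
  lm = cd·sr = cd (luminous flux; sr is dimensionless).
  S = 1/Ω (conductance is reciprocal resistance),
      = kg⁻¹·m⁻²·s³·A².
  Hz = 1/s = s⁻¹ (frequency is cycles per second).
  Bq = 1/s = s⁻¹ (activity is decays per second).
  So Bq⁻¹ = s.
  Combining: Ω·lm·S·Hz·Bq⁻¹ = (kg·m²·s⁻³·A⁻²) · cd · (kg⁻¹·m⁻²·s³·A²) · s⁻¹ · s = cd.
Left is s⁻¹·cd; right is cd — different.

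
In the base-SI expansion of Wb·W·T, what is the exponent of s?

-7

Wb = kg·m²·s⁻²·A⁻¹.
W = kg·m²·s⁻³.
T = kg·s⁻²·A⁻¹.
Combining: Wb·W·T = (kg·m²·s⁻²·A⁻¹) · (kg·m²·s⁻³) · (kg·s⁻²·A⁻¹) = kg³·m⁴·s⁻⁷·A⁻².
The exponent of s is -7.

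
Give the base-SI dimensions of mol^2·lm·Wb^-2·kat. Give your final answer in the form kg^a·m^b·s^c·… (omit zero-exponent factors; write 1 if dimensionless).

kg⁻²·m⁻⁴·s³·A²·mol³·cd

lm = cd·sr = cd (luminous flux; sr is dimensionless).
Wb = V·s (flux: a volt is a weber per second),
    = kg·m²·s⁻²·A⁻¹.
So Wb⁻² = kg⁻²·m⁻⁴·s⁴·A².
kat = mol/s = s⁻¹·mol (catalytic activity).
Combining: mol²·lm·Wb⁻²·kat = mol² · cd · (kg⁻²·m⁻⁴·s⁴·A²) · (s⁻¹·mol) = kg⁻²·m⁻⁴·s³·A²·mol³·cd.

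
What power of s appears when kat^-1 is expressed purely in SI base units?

1

kat = mol/s = s⁻¹·mol (catalytic activity).
So kat⁻¹ = s·mol⁻¹.
The exponent of s is 1.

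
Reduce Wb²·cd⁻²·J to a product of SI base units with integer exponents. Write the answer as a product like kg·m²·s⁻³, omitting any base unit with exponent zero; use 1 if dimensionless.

kg³·m⁶·s⁻⁶·A⁻²·cd⁻²

Wb = kg·m²·s⁻²·A⁻¹.
So Wb² = kg²·m⁴·s⁻⁴·A⁻².
J = kg·m²·s⁻².
Combining: Wb²·cd⁻²·J = (kg²·m⁴·s⁻⁴·A⁻²) · cd⁻² · (kg·m²·s⁻²) = kg³·m⁶·s⁻⁶·A⁻²·cd⁻².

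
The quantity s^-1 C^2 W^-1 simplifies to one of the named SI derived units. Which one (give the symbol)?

C = A·s = s·A (charge = current × time).
So C² = s²·A².
W = J/s (power = energy per time),
    = kg·m²·s⁻³.
So W⁻¹ = kg⁻¹·m⁻²·s³.
Combining: s⁻¹·C²·W⁻¹ = s⁻¹ · (s²·A²) · (kg⁻¹·m⁻²·s³) = kg⁻¹·m⁻²·s⁴·A².
kg⁻¹·m⁻²·s⁴·A² is the base-SI form of the farad.

F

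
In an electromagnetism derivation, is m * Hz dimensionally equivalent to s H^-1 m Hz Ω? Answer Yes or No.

Left side:
  Hz = s⁻¹.
  Combining: m·Hz = m · s⁻¹ = m·s⁻¹.
Right side:
  H = Wb/A (inductance = flux per current),
      = kg·m²·s⁻²·A⁻².
  So H⁻¹ = kg⁻¹·m⁻²·s²·A².
  Hz = 1/s = s⁻¹ (frequency is cycles per second).
  Ω = V/A (resistance = voltage per current),
      = kg·m²·s⁻³·A⁻².
  Combining: s·H⁻¹·m·Hz·Ω = s · (kg⁻¹·m⁻²·s²·A²) · m · s⁻¹ · (kg·m²·s⁻³·A⁻²) = m·s⁻¹.
Both reduce to m·s⁻¹.

Yes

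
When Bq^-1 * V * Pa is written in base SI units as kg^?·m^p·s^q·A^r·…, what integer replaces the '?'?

Bq = s⁻¹.
So Bq⁻¹ = s.
V = kg·m²·s⁻³·A⁻¹.
Pa = kg·m⁻¹·s⁻².
Combining: Bq⁻¹·V·Pa = s · (kg·m²·s⁻³·A⁻¹) · (kg·m⁻¹·s⁻²) = kg²·m·s⁻⁴·A⁻¹.
The exponent of kg is 2.

2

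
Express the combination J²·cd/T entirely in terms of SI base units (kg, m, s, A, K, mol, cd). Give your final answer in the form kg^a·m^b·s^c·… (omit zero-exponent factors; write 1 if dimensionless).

kg·m⁴·s⁻²·A·cd

J = kg·m²·s⁻².
So J² = kg²·m⁴·s⁻⁴.
T = kg·s⁻²·A⁻¹.
So T⁻¹ = kg⁻¹·s²·A.
Combining: J²·T⁻¹·cd = (kg²·m⁴·s⁻⁴) · (kg⁻¹·s²·A) · cd = kg·m⁴·s⁻²·A·cd.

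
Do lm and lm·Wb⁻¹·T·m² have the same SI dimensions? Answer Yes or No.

Left side:
  lm = cd.
Right side:
  lm = cd·sr = cd (luminous flux; sr is dimensionless).
  Wb = V·s (flux: a volt is a weber per second),
      = kg·m²·s⁻²·A⁻¹.
  So Wb⁻¹ = kg⁻¹·m⁻²·s²·A.
  T = Wb/m² (flux density = flux per area),
      = kg·s⁻²·A⁻¹.
  Combining: lm·Wb⁻¹·T·m² = cd · (kg⁻¹·m⁻²·s²·A) · (kg·s⁻²·A⁻¹) · m² = cd.
Both reduce to cd.

Yes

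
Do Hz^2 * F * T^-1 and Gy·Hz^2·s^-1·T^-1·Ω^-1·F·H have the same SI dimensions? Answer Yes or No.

Left side:
  Hz = s⁻¹.
  So Hz² = s⁻².
  F = kg⁻¹·m⁻²·s⁴·A².
  T = kg·s⁻²·A⁻¹.
  So T⁻¹ = kg⁻¹·s²·A.
  Combining: Hz²·F·T⁻¹ = s⁻² · (kg⁻¹·m⁻²·s⁴·A²) · (kg⁻¹·s²·A) = kg⁻²·m⁻²·s⁴·A³.
Right side:
  Gy = m²·s⁻².
  Hz = s⁻¹.
  So Hz² = s⁻².
  T = kg·s⁻²·A⁻¹.
  So T⁻¹ = kg⁻¹·s²·A.
  Ω = kg·m²·s⁻³·A⁻².
  So Ω⁻¹ = kg⁻¹·m⁻²·s³·A².
  F = kg⁻¹·m⁻²·s⁴·A².
  H = kg·m²·s⁻²·A⁻².
  Combining: Gy·Hz²·s⁻¹·T⁻¹·Ω⁻¹·F·H = (m²·s⁻²) · s⁻² · s⁻¹ · (kg⁻¹·s²·A) · (kg⁻¹·m⁻²·s³·A²) · (kg⁻¹·m⁻²·s⁴·A²) · (kg·m²·s⁻²·A⁻²) = kg⁻²·s²·A³.
Left is kg⁻²·m⁻²·s⁴·A³; right is kg⁻²·s²·A³ — different.

No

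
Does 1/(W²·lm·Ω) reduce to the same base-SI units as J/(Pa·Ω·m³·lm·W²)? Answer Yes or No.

Yes

Left side:
  W = kg·m²·s⁻³.
  So W⁻² = kg⁻²·m⁻⁴·s⁶.
  lm = cd.
  So lm⁻¹ = cd⁻¹.
  Ω = kg·m²·s⁻³·A⁻².
  So Ω⁻¹ = kg⁻¹·m⁻²·s³·A².
  Combining: W⁻²·lm⁻¹·Ω⁻¹ = (kg⁻²·m⁻⁴·s⁶) · cd⁻¹ · (kg⁻¹·m⁻²·s³·A²) = kg⁻³·m⁻⁶·s⁹·A²·cd⁻¹.
Right side:
  Pa = kg·m⁻¹·s⁻².
  So Pa⁻¹ = kg⁻¹·m·s².
  Ω = kg·m²·s⁻³·A⁻².
  So Ω⁻¹ = kg⁻¹·m⁻²·s³·A².
  lm = cd.
  So lm⁻¹ = cd⁻¹.
  J = kg·m²·s⁻².
  W = kg·m²·s⁻³.
  So W⁻² = kg⁻²·m⁻⁴·s⁶.
  Combining: Pa⁻¹·Ω⁻¹·m⁻³·lm⁻¹·J·W⁻² = (kg⁻¹·m·s²) · (kg⁻¹·m⁻²·s³·A²) · m⁻³ · cd⁻¹ · (kg·m²·s⁻²) · (kg⁻²·m⁻⁴·s⁶) = kg⁻³·m⁻⁶·s⁹·A²·cd⁻¹.
Both reduce to kg⁻³·m⁻⁶·s⁹·A²·cd⁻¹.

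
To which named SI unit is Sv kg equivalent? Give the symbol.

J

Sv = m²·s⁻².
Combining: Sv·kg = (m²·s⁻²) · kg = kg·m²·s⁻².
kg·m²·s⁻² is the base-SI form of the joule.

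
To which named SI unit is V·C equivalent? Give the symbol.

J

V = W/A (potential = power per current),
    = kg·m²·s⁻³·A⁻¹.
C = A·s = s·A (charge = current × time).
Combining: V·C = (kg·m²·s⁻³·A⁻¹) · (s·A) = kg·m²·s⁻².
kg·m²·s⁻² is the base-SI form of the joule.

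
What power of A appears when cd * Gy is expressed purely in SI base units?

0

Gy = J/kg (absorbed dose = energy per mass),
    = m²·s⁻².
Combining: cd·Gy = cd · (m²·s⁻²) = m²·s⁻²·cd.
The exponent of A is 0.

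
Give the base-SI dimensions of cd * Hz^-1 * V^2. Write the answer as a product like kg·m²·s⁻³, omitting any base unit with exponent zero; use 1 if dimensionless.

kg²·m⁴·s⁻⁵·A⁻²·cd

Hz = s⁻¹.
So Hz⁻¹ = s.
V = kg·m²·s⁻³·A⁻¹.
So V² = kg²·m⁴·s⁻⁶·A⁻².
Combining: cd·Hz⁻¹·V² = cd · s · (kg²·m⁴·s⁻⁶·A⁻²) = kg²·m⁴·s⁻⁵·A⁻²·cd.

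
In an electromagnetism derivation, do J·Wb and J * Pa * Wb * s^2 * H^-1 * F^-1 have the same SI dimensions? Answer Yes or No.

Left side:
  J = N·m (work = force × distance),
      = kg·m²·s⁻².
  Wb = V·s (flux: a volt is a weber per second),
      = kg·m²·s⁻²·A⁻¹.
  Combining: J·Wb = (kg·m²·s⁻²) · (kg·m²·s⁻²·A⁻¹) = kg²·m⁴·s⁻⁴·A⁻¹.
Right side:
  J = kg·m²·s⁻².
  Pa = kg·m⁻¹·s⁻².
  Wb = kg·m²·s⁻²·A⁻¹.
  H = kg·m²·s⁻²·A⁻².
  So H⁻¹ = kg⁻¹·m⁻²·s²·A².
  F = kg⁻¹·m⁻²·s⁴·A².
  So F⁻¹ = kg·m²·s⁻⁴·A⁻².
  Combining: J·Pa·Wb·s²·H⁻¹·F⁻¹ = (kg·m²·s⁻²) · (kg·m⁻¹·s⁻²) · (kg·m²·s⁻²·A⁻¹) · s² · (kg⁻¹·m⁻²·s²·A²) · (kg·m²·s⁻⁴·A⁻²) = kg³·m³·s⁻⁶·A⁻¹.
Left is kg²·m⁴·s⁻⁴·A⁻¹; right is kg³·m³·s⁻⁶·A⁻¹ — different.

No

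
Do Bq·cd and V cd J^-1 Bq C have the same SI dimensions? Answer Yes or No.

Yes

Left side:
  Bq = s⁻¹.
  Combining: Bq·cd = s⁻¹ · cd = s⁻¹·cd.
Right side:
  V = kg·m²·s⁻³·A⁻¹.
  J = kg·m²·s⁻².
  So J⁻¹ = kg⁻¹·m⁻²·s².
  Bq = s⁻¹.
  C = s·A.
  Combining: V·cd·J⁻¹·Bq·C = (kg·m²·s⁻³·A⁻¹) · cd · (kg⁻¹·m⁻²·s²) · s⁻¹ · (s·A) = s⁻¹·cd.
Both reduce to s⁻¹·cd.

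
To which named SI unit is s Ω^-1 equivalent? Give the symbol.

F

Ω = kg·m²·s⁻³·A⁻².
So Ω⁻¹ = kg⁻¹·m⁻²·s³·A².
Combining: s·Ω⁻¹ = s · (kg⁻¹·m⁻²·s³·A²) = kg⁻¹·m⁻²·s⁴·A².
kg⁻¹·m⁻²·s⁴·A² is the base-SI form of the farad.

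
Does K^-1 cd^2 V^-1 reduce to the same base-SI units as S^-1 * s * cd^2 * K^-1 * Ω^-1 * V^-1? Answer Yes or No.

No

Left side:
  V = kg·m²·s⁻³·A⁻¹.
  So V⁻¹ = kg⁻¹·m⁻²·s³·A.
  Combining: K⁻¹·cd²·V⁻¹ = K⁻¹ · cd² · (kg⁻¹·m⁻²·s³·A) = kg⁻¹·m⁻²·s³·A·K⁻¹·cd².
Right side:
  S = 1/Ω (conductance is reciprocal resistance),
      = kg⁻¹·m⁻²·s³·A².
  So S⁻¹ = kg·m²·s⁻³·A⁻².
  Ω = V/A (resistance = voltage per current),
      = kg·m²·s⁻³·A⁻².
  So Ω⁻¹ = kg⁻¹·m⁻²·s³·A².
  V = W/A (potential = power per current),
      = kg·m²·s⁻³·A⁻¹.
  So V⁻¹ = kg⁻¹·m⁻²·s³·A.
  Combining: S⁻¹·s·cd²·K⁻¹·Ω⁻¹·V⁻¹ = (kg·m²·s⁻³·A⁻²) · s · cd² · K⁻¹ · (kg⁻¹·m⁻²·s³·A²) · (kg⁻¹·m⁻²·s³·A) = kg⁻¹·m⁻²·s⁴·A·K⁻¹·cd².
Left is kg⁻¹·m⁻²·s³·A·K⁻¹·cd²; right is kg⁻¹·m⁻²·s⁴·A·K⁻¹·cd² — different.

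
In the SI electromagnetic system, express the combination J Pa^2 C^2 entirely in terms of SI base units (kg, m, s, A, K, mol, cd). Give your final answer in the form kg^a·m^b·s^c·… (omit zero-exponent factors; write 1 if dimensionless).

kg³·s⁻⁴·A²

J = kg·m²·s⁻².
Pa = kg·m⁻¹·s⁻².
So Pa² = kg²·m⁻²·s⁻⁴.
C = s·A.
So C² = s²·A².
Combining: J·Pa²·C² = (kg·m²·s⁻²) · (kg²·m⁻²·s⁻⁴) · (s²·A²) = kg³·s⁻⁴·A².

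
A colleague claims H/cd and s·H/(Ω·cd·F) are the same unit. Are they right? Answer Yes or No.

Yes

Left side:
  H = kg·m²·s⁻²·A⁻².
  Combining: H·cd⁻¹ = (kg·m²·s⁻²·A⁻²) · cd⁻¹ = kg·m²·s⁻²·A⁻²·cd⁻¹.
Right side:
  Ω = V/A (resistance = voltage per current),
      = kg·m²·s⁻³·A⁻².
  So Ω⁻¹ = kg⁻¹·m⁻²·s³·A².
  H = Wb/A (inductance = flux per current),
      = kg·m²·s⁻²·A⁻².
  F = C/V (capacitance = charge per voltage),
      = A·s/(kg·m²·s⁻³·A⁻¹) (substituting C and V),
      = kg⁻¹·m⁻²·s⁴·A².
  So F⁻¹ = kg·m²·s⁻⁴·A⁻².
  Combining: Ω⁻¹·s·cd⁻¹·H·F⁻¹ = (kg⁻¹·m⁻²·s³·A²) · s · cd⁻¹ · (kg·m²·s⁻²·A⁻²) · (kg·m²·s⁻⁴·A⁻²) = kg·m²·s⁻²·A⁻²·cd⁻¹.
Both reduce to kg·m²·s⁻²·A⁻²·cd⁻¹.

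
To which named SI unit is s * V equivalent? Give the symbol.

V = W/A (potential = power per current),
    = kg·m²·s⁻³·A⁻¹.
Combining: s·V = s · (kg·m²·s⁻³·A⁻¹) = kg·m²·s⁻²·A⁻¹.
kg·m²·s⁻²·A⁻¹ is the base-SI form of the weber.

Wb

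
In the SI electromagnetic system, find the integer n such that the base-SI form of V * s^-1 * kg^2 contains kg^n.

V = kg·m²·s⁻³·A⁻¹.
Combining: V·s⁻¹·kg² = (kg·m²·s⁻³·A⁻¹) · s⁻¹ · kg² = kg³·m²·s⁻⁴·A⁻¹.
The exponent of kg is 3.

3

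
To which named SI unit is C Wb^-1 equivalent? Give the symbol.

S

C = s·A.
Wb = kg·m²·s⁻²·A⁻¹.
So Wb⁻¹ = kg⁻¹·m⁻²·s²·A.
Combining: C·Wb⁻¹ = (s·A) · (kg⁻¹·m⁻²·s²·A) = kg⁻¹·m⁻²·s³·A².
kg⁻¹·m⁻²·s³·A² is the base-SI form of the siemens.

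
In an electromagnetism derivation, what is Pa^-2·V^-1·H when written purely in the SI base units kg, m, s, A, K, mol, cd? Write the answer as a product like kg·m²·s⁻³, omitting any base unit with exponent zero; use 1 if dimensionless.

kg⁻²·m²·s⁵·A⁻¹

Pa = N/m² (pressure = force per area),
    = kg·m⁻¹·s⁻².
So Pa⁻² = kg⁻²·m²·s⁴.
V = W/A (potential = power per current),
    = kg·m²·s⁻³·A⁻¹.
So V⁻¹ = kg⁻¹·m⁻²·s³·A.
H = Wb/A (inductance = flux per current),
    = kg·m²·s⁻²·A⁻².
Combining: Pa⁻²·V⁻¹·H = (kg⁻²·m²·s⁴) · (kg⁻¹·m⁻²·s³·A) · (kg·m²·s⁻²·A⁻²) = kg⁻²·m²·s⁵·A⁻¹.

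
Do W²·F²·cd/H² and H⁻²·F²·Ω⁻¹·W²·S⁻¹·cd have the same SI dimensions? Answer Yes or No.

Left side:
  H = kg·m²·s⁻²·A⁻².
  So H⁻² = kg⁻²·m⁻⁴·s⁴·A⁴.
  W = kg·m²·s⁻³.
  So W² = kg²·m⁴·s⁻⁶.
  F = kg⁻¹·m⁻²·s⁴·A².
  So F² = kg⁻²·m⁻⁴·s⁸·A⁴.
  Combining: H⁻²·W²·F²·cd = (kg⁻²·m⁻⁴·s⁴·A⁴) · (kg²·m⁴·s⁻⁶) · (kg⁻²·m⁻⁴·s⁸·A⁴) · cd = kg⁻²·m⁻⁴·s⁶·A⁸·cd.
Right side:
  H = kg·m²·s⁻²·A⁻².
  So H⁻² = kg⁻²·m⁻⁴·s⁴·A⁴.
  F = kg⁻¹·m⁻²·s⁴·A².
  So F² = kg⁻²·m⁻⁴·s⁸·A⁴.
  Ω = kg·m²·s⁻³·A⁻².
  So Ω⁻¹ = kg⁻¹·m⁻²·s³·A².
  W = kg·m²·s⁻³.
  So W² = kg²·m⁴·s⁻⁶.
  S = kg⁻¹·m⁻²·s³·A².
  So S⁻¹ = kg·m²·s⁻³·A⁻².
  Combining: H⁻²·F²·Ω⁻¹·W²·S⁻¹·cd = (kg⁻²·m⁻⁴·s⁴·A⁴) · (kg⁻²·m⁻⁴·s⁸·A⁴) · (kg⁻¹·m⁻²·s³·A²) · (kg²·m⁴·s⁻⁶) · (kg·m²·s⁻³·A⁻²) · cd = kg⁻²·m⁻⁴·s⁶·A⁸·cd.
Both reduce to kg⁻²·m⁻⁴·s⁶·A⁸·cd.

Yes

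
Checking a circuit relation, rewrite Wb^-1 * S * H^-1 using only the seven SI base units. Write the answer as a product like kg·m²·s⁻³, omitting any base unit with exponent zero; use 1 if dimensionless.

Wb = V·s (flux: a volt is a weber per second),
    = kg·m²·s⁻²·A⁻¹.
So Wb⁻¹ = kg⁻¹·m⁻²·s²·A.
S = 1/Ω (conductance is reciprocal resistance),
    = kg⁻¹·m⁻²·s³·A².
H = Wb/A (inductance = flux per current),
    = kg·m²·s⁻²·A⁻².
So H⁻¹ = kg⁻¹·m⁻²·s²·A².
Combining: Wb⁻¹·S·H⁻¹ = (kg⁻¹·m⁻²·s²·A) · (kg⁻¹·m⁻²·s³·A²) · (kg⁻¹·m⁻²·s²·A²) = kg⁻³·m⁻⁶·s⁷·A⁵.

kg⁻³·m⁻⁶·s⁷·A⁵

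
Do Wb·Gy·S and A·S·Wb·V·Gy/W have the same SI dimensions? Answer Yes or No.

Yes

Left side:
  Wb = V·s (flux: a volt is a weber per second),
      = kg·m²·s⁻²·A⁻¹.
  Gy = J/kg (absorbed dose = energy per mass),
      = m²·s⁻².
  S = 1/Ω (conductance is reciprocal resistance),
      = kg⁻¹·m⁻²·s³·A².
  Combining: Wb·Gy·S = (kg·m²·s⁻²·A⁻¹) · (m²·s⁻²) · (kg⁻¹·m⁻²·s³·A²) = m²·s⁻¹·A.
Right side:
  S = 1/Ω (conductance is reciprocal resistance),
      = kg⁻¹·m⁻²·s³·A².
  W = J/s (power = energy per time),
      = kg·m²·s⁻³.
  So W⁻¹ = kg⁻¹·m⁻²·s³.
  Wb = V·s (flux: a volt is a weber per second),
      = kg·m²·s⁻²·A⁻¹.
  V = W/A (potential = power per current),
      = kg·m²·s⁻³·A⁻¹.
  Gy = J/kg (absorbed dose = energy per mass),
      = m²·s⁻².
  Combining: A·S·W⁻¹·Wb·V·Gy = A · (kg⁻¹·m⁻²·s³·A²) · (kg⁻¹·m⁻²·s³) · (kg·m²·s⁻²·A⁻¹) · (kg·m²·s⁻³·A⁻¹) · (m²·s⁻²) = m²·s⁻¹·A.
Both reduce to m²·s⁻¹·A.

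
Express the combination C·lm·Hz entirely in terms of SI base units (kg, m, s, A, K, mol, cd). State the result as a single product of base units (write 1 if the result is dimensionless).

C = s·A.
lm = cd.
Hz = s⁻¹.
Combining: C·lm·Hz = (s·A) · cd · s⁻¹ = A·cd.

A·cd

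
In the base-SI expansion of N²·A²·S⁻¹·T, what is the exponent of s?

-9

N = kg·m/s² = kg·m·s⁻² (force = mass × acceleration).
So N² = kg²·m²·s⁻⁴.
S = 1/Ω (conductance is reciprocal resistance),
    = kg⁻¹·m⁻²·s³·A².
So S⁻¹ = kg·m²·s⁻³·A⁻².
T = Wb/m² (flux density = flux per area),
    = kg·s⁻²·A⁻¹.
Combining: N²·A²·S⁻¹·T = (kg²·m²·s⁻⁴) · A² · (kg·m²·s⁻³·A⁻²) · (kg·s⁻²·A⁻¹) = kg⁴·m⁴·s⁻⁹·A⁻¹.
The exponent of s is -9.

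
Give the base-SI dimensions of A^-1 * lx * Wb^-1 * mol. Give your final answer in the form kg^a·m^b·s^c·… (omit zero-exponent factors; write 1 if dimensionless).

kg⁻¹·m⁻⁴·s²·mol·cd

lx = m⁻²·cd.
Wb = kg·m²·s⁻²·A⁻¹.
So Wb⁻¹ = kg⁻¹·m⁻²·s²·A.
Combining: A⁻¹·lx·Wb⁻¹·mol = A⁻¹ · (m⁻²·cd) · (kg⁻¹·m⁻²·s²·A) · mol = kg⁻¹·m⁻⁴·s²·mol·cd.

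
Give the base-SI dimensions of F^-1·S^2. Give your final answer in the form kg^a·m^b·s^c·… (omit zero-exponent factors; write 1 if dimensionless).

F = C/V (capacitance = charge per voltage),
    = A·s/(kg·m²·s⁻³·A⁻¹) (substituting C and V),
    = kg⁻¹·m⁻²·s⁴·A².
So F⁻¹ = kg·m²·s⁻⁴·A⁻².
S = 1/Ω (conductance is reciprocal resistance),
    = kg⁻¹·m⁻²·s³·A².
So S² = kg⁻²·m⁻⁴·s⁶·A⁴.
Combining: F⁻¹·S² = (kg·m²·s⁻⁴·A⁻²) · (kg⁻²·m⁻⁴·s⁶·A⁴) = kg⁻¹·m⁻²·s²·A².

kg⁻¹·m⁻²·s²·A²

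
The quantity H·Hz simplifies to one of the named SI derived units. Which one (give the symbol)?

H = Wb/A (inductance = flux per current),
    = kg·m²·s⁻²·A⁻².
Hz = 1/s = s⁻¹ (frequency is cycles per second).
Combining: H·Hz = (kg·m²·s⁻²·A⁻²) · s⁻¹ = kg·m²·s⁻³·A⁻².
kg·m²·s⁻³·A⁻² is the base-SI form of the ohm.

Ω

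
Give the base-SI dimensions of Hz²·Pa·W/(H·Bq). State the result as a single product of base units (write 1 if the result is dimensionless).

H = kg·m²·s⁻²·A⁻².
So H⁻¹ = kg⁻¹·m⁻²·s²·A².
Hz = s⁻¹.
So Hz² = s⁻².
Pa = kg·m⁻¹·s⁻².
W = kg·m²·s⁻³.
Bq = s⁻¹.
So Bq⁻¹ = s.
Combining: H⁻¹·Hz²·Pa·W·Bq⁻¹ = (kg⁻¹·m⁻²·s²·A²) · s⁻² · (kg·m⁻¹·s⁻²) · (kg·m²·s⁻³) · s = kg·m⁻¹·s⁻⁴·A².

kg·m⁻¹·s⁻⁴·A²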